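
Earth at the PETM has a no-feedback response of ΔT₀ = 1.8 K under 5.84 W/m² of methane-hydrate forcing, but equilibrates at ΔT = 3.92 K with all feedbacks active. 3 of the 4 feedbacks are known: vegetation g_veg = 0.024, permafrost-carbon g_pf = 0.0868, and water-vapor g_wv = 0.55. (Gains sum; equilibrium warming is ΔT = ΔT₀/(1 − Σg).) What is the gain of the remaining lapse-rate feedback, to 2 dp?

-0.12

Amplification A = ΔT/ΔT₀ = 3.92/1.8 = 2.178.
Total gain g = 1 − 1/A = 1 − 1/2.178 = 0.5409.
Known gains sum to 0.024 + 0.0868 + 0.55 = 0.6608.
g_lr = 0.5409 − 0.6608 = -0.12.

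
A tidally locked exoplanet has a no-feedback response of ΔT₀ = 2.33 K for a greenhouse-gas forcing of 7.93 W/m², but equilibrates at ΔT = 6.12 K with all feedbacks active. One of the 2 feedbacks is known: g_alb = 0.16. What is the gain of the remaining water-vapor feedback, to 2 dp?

0.46

Amplification A = ΔT/ΔT₀ = 6.12/2.33 = 2.627.
Total gain g = 1 − 1/A = 1 − 1/2.627 = 0.6193.
The known gain is 0.16.
g_wv = 0.6193 − 0.16 = 0.46.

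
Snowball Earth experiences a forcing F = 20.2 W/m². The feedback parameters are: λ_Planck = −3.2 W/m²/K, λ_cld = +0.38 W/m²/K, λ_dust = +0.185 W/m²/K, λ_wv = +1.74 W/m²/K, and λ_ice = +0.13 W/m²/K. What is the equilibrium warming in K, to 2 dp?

26.41 K

Net feedback parameter λ = (−3.2) + (+0.38) + (+0.185) + (+1.74) + (+0.13) = -0.765 W/m²/K.
ΔT = −F/λ = −20.2/(-0.765) = 26.41 K.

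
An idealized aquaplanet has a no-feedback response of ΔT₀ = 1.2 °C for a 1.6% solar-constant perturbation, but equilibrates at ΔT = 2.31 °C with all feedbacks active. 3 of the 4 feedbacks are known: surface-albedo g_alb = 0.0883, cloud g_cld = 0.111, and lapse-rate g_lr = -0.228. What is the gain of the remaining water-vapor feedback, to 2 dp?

0.51

Amplification A = ΔT/ΔT₀ = 2.31/1.2 = 1.925.
Total gain g = 1 − 1/A = 1 − 1/1.925 = 0.4805.
Known gains sum to 0.0883 + 0.111 − 0.228 = -0.0287.
g_wv = 0.4805 + 0.0287 = 0.51.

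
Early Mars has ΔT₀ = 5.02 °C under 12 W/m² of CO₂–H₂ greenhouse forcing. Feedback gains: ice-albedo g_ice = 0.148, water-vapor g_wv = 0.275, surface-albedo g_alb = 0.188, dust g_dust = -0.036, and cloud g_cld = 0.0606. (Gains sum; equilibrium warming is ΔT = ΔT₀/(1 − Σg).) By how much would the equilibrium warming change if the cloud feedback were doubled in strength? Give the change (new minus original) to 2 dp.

Original: g = 0.6356, ΔT = 5.02/(1−0.6356) = 13.7761 °C.
With doubled cloud: g' = 0.6962, ΔT' = 5.02/(1−0.6962) = 16.5240 °C.
Change = 16.5240 − 13.7761 = 2.75 °C.

2.75 °C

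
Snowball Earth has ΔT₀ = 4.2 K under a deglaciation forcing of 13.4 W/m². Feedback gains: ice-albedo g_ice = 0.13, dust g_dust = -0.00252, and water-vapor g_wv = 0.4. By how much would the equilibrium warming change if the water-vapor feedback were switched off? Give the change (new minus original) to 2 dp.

Original: g = 0.52748, ΔT = 4.2/(1−0.52748) = 8.8885 K.
Without water-vapor: g' = 0.12748, ΔT' = 4.2/(1−0.12748) = 4.8136 K.
Change = 4.8136 − 8.8885 = -4.07 K.

-4.07 K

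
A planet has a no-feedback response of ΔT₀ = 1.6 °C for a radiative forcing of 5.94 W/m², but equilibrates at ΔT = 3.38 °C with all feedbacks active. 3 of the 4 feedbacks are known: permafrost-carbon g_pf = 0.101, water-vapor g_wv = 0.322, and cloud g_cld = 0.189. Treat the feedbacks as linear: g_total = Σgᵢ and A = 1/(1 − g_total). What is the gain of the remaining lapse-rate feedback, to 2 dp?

Amplification A = ΔT/ΔT₀ = 3.38/1.6 = 2.112.
Total gain g = 1 − 1/A = 1 − 1/2.112 = 0.5265.
Known gains sum to 0.101 + 0.322 + 0.189 = 0.612.
g_lr = 0.5265 − 0.612 = -0.09.

-0.09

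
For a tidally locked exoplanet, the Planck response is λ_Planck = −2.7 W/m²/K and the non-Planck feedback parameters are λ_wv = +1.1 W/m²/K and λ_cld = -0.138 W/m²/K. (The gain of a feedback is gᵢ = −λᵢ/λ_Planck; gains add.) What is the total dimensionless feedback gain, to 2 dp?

0.36

Convert to gains: g_wv = 1.1/2.7 = 0.4074; g_cld = -0.138/2.7 = -0.05111.
Total gain g = 0.35629.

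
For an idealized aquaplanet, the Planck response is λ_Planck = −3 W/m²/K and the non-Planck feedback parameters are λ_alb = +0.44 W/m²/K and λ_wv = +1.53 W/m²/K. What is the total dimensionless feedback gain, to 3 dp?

Convert to gains: g_alb = 0.44/3 = 0.1467; g_wv = 1.53/3 = 0.51.
Total gain g = 0.6567.

0.657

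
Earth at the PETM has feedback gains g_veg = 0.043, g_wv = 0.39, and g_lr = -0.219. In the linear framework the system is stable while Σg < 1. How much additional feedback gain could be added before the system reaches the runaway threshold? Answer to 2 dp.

0.79

Current total gain = 0.043 + 0.39 − 0.219 = 0.214.
Margin to runaway = 1 − 0.214 = 0.79.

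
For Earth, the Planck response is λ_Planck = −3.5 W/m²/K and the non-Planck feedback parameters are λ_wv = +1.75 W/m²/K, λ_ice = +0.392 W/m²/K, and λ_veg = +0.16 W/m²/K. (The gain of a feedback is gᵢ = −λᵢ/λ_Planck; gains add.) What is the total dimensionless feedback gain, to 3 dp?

0.658

Convert to gains: g_wv = 1.75/3.5 = 0.5; g_ice = 0.392/3.5 = 0.112; g_veg = 0.16/3.5 = 0.04571.
Total gain g = 0.65771.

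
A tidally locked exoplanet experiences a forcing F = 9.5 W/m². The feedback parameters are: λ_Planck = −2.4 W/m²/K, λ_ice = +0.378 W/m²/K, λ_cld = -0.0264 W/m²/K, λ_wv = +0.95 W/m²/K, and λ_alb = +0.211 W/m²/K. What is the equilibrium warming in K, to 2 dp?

10.71 K

Net feedback parameter λ = (−2.4) + (+0.378) + (-0.0264) + (+0.95) + (+0.211) = -0.8874 W/m²/K.
ΔT = −F/λ = −9.5/(-0.8874) = 10.71 K.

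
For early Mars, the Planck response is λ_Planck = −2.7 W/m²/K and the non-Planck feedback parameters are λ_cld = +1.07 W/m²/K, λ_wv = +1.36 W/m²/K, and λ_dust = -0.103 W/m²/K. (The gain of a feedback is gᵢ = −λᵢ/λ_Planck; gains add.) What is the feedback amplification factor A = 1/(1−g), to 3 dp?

7.239

Convert to gains: g_cld = 1.07/2.7 = 0.3963; g_wv = 1.36/2.7 = 0.5037; g_dust = -0.103/2.7 = -0.03815.
Total gain g = 0.86185.
A = 1/(1 − 0.86185) = 7.239.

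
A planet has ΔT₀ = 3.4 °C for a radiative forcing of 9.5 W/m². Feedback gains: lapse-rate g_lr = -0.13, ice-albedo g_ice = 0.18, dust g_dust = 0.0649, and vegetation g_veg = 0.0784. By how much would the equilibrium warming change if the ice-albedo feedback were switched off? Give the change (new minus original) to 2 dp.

Original: g = 0.1933, ΔT = 3.4/(1−0.1933) = 4.2147 °C.
Without ice-albedo: g' = 0.0133, ΔT' = 3.4/(1−0.0133) = 3.4458 °C.
Change = 3.4458 − 4.2147 = -0.77 °C.

-0.77 °C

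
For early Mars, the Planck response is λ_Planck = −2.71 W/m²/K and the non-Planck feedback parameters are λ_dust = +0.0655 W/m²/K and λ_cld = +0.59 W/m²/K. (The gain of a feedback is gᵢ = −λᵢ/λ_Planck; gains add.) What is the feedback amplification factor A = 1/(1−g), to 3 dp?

Convert to gains: g_dust = 0.0655/2.71 = 0.02417; g_cld = 0.59/2.71 = 0.2177.
Total gain g = 0.24187.
A = 1/(1 − 0.24187) = 1.319.

1.319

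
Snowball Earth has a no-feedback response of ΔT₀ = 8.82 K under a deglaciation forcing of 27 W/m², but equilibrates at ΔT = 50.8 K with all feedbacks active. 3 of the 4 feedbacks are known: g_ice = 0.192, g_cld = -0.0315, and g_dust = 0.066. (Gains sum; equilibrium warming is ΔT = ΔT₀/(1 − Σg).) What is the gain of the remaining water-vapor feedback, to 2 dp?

0.60

Amplification A = ΔT/ΔT₀ = 50.8/8.82 = 5.76.
Total gain g = 1 − 1/A = 1 − 1/5.76 = 0.8264.
Known gains sum to 0.192 − 0.0315 + 0.066 = 0.2265.
g_wv = 0.8264 − 0.2265 = 0.60.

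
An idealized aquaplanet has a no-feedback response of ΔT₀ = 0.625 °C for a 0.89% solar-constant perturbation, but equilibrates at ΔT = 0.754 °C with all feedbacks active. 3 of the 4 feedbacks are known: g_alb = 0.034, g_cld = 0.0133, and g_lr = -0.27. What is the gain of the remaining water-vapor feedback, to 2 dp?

0.39

Amplification A = ΔT/ΔT₀ = 0.754/0.625 = 1.206.
Total gain g = 1 − 1/A = 1 − 1/1.206 = 0.1708.
Known gains sum to 0.034 + 0.0133 − 0.27 = -0.2227.
g_wv = 0.1708 + 0.2227 = 0.39.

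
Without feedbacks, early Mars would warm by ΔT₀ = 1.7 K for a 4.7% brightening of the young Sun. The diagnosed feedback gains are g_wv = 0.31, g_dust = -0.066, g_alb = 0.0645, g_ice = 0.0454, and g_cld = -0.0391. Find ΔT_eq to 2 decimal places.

2.48 K

Total gain g = 0.31 − 0.066 + 0.0645 + 0.0454 − 0.0391 = 0.3148.
Amplification A = 1/(1 − 0.3148) = 1.459.
ΔT = 1.7 × 1.459 = 2.48 K.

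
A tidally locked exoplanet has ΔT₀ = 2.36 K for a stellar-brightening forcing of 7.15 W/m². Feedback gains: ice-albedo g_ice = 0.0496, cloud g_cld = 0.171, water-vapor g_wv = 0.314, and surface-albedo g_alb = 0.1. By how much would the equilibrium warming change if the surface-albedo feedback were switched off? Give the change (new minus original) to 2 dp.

-1.39 K

Original: g = 0.6346, ΔT = 2.36/(1−0.6346) = 6.4587 K.
Without surface-albedo: g' = 0.5346, ΔT' = 2.36/(1−0.5346) = 5.0709 K.
Change = 5.0709 − 6.4587 = -1.39 K.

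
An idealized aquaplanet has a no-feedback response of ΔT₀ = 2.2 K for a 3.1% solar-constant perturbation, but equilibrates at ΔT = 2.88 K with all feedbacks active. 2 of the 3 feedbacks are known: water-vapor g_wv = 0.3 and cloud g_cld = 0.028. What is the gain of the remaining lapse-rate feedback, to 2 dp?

Amplification A = ΔT/ΔT₀ = 2.88/2.2 = 1.309.
Total gain g = 1 − 1/A = 1 − 1/1.309 = 0.2361.
Known gains sum to 0.3 + 0.028 = 0.328.
g_lr = 0.2361 − 0.328 = -0.09.

-0.09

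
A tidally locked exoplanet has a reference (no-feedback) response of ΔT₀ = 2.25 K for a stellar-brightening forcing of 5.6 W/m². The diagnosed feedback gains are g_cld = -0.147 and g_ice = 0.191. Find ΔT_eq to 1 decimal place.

Total gain g = -0.147 + 0.191 = 0.044.
Amplification A = 1/(1 − 0.044) = 1.046.
ΔT = 2.25 × 1.046 = 2.4 K.

2.4 K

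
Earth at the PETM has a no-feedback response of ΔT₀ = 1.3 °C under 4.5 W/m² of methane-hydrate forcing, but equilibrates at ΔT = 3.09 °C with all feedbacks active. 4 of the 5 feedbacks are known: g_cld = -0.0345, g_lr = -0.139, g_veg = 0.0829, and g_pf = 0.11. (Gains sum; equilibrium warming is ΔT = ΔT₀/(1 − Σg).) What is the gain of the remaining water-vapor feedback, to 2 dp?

0.56

Amplification A = ΔT/ΔT₀ = 3.09/1.3 = 2.377.
Total gain g = 1 − 1/A = 1 − 1/2.377 = 0.5793.
Known gains sum to -0.0345 − 0.139 + 0.0829 + 0.11 = 0.0194.
g_wv = 0.5793 − 0.0194 = 0.56.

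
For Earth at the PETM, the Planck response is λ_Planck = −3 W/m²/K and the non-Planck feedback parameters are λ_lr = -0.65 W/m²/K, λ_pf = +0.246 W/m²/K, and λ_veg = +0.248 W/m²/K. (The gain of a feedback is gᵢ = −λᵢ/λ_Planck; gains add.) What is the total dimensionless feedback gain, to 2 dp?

-0.05

Convert to gains: g_lr = -0.65/3 = -0.2167; g_pf = 0.246/3 = 0.082; g_veg = 0.248/3 = 0.08267.
Total gain g = -0.05203.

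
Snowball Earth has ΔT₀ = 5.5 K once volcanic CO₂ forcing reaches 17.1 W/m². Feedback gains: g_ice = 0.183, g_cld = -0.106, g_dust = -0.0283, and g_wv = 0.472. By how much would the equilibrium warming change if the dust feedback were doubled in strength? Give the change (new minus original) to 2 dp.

-0.64 K

Original: g = 0.5207, ΔT = 5.5/(1−0.5207) = 11.4751 K.
With doubled dust: g' = 0.4924, ΔT' = 5.5/(1−0.4924) = 10.8353 K.
Change = 10.8353 − 11.4751 = -0.64 K.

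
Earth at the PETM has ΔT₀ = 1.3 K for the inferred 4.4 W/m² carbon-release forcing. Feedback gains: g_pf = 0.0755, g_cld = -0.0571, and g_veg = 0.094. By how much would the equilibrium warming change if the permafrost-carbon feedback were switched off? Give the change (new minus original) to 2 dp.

-0.11 K

Original: g = 0.1124, ΔT = 1.3/(1−0.1124) = 1.4646 K.
Without permafrost-carbon: g' = 0.0369, ΔT' = 1.3/(1−0.0369) = 1.3498 K.
Change = 1.3498 − 1.4646 = -0.11 K.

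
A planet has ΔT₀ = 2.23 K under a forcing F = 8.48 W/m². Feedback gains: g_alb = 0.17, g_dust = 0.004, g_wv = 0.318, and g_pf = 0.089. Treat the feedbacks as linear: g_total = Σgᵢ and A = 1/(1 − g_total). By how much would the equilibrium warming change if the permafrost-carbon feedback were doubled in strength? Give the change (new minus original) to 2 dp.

1.44 K

Original: g = 0.581, ΔT = 2.23/(1−0.581) = 5.3222 K.
With doubled permafrost-carbon: g' = 0.67, ΔT' = 2.23/(1−0.67) = 6.7576 K.
Change = 6.7576 − 5.3222 = 1.44 K.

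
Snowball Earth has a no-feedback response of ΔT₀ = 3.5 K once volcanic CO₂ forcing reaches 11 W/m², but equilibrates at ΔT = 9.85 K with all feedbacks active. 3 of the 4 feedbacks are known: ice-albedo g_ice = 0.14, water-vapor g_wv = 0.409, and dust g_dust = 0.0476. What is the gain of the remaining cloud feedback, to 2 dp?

Amplification A = ΔT/ΔT₀ = 9.85/3.5 = 2.814.
Total gain g = 1 − 1/A = 1 − 1/2.814 = 0.6446.
Known gains sum to 0.14 + 0.409 + 0.0476 = 0.5966.
g_cld = 0.6446 − 0.5966 = 0.05.

0.05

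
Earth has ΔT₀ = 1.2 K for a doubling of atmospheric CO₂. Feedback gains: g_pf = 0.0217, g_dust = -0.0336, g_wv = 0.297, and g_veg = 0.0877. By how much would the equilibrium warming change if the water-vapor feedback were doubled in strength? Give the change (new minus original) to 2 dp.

1.72 K

Original: g = 0.3728, ΔT = 1.2/(1−0.3728) = 1.9133 K.
With doubled water-vapor: g' = 0.6698, ΔT' = 1.2/(1−0.6698) = 3.6342 K.
Change = 3.6342 − 1.9133 = 1.72 K.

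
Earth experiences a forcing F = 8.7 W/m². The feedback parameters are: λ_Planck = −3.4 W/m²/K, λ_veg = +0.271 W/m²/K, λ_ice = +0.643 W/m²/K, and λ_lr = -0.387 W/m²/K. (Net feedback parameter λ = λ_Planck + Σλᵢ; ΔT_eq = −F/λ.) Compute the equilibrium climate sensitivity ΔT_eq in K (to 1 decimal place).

3.0 K

Net feedback parameter λ = (−3.4) + (+0.271) + (+0.643) + (-0.387) = -2.873 W/m²/K.
ΔT = −F/λ = −8.7/(-2.873) = 3.0 K.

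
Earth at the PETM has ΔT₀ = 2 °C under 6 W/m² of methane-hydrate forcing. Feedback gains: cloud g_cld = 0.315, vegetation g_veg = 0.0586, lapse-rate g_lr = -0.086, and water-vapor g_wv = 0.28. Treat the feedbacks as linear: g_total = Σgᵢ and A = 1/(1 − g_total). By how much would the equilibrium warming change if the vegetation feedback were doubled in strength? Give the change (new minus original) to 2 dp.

0.73 °C

Original: g = 0.5676, ΔT = 2/(1−0.5676) = 4.6253 °C.
With doubled vegetation: g' = 0.6262, ΔT' = 2/(1−0.6262) = 5.3505 °C.
Change = 5.3505 − 4.6253 = 0.73 °C.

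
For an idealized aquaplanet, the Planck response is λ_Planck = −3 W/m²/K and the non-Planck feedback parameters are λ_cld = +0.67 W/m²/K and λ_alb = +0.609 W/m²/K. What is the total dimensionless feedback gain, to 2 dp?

Convert to gains: g_cld = 0.67/3 = 0.2233; g_alb = 0.609/3 = 0.203.
Total gain g = 0.4263.

0.43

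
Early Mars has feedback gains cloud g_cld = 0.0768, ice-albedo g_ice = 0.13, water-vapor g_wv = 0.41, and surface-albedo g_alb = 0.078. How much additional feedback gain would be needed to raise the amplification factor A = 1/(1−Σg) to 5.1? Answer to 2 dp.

0.11

Current total gain = 0.6948.
Target gain for A = 5.1: g* = 1 − 1/5.1 = 0.8039.
Additional gain needed = 0.8039 − 0.6948 = 0.11.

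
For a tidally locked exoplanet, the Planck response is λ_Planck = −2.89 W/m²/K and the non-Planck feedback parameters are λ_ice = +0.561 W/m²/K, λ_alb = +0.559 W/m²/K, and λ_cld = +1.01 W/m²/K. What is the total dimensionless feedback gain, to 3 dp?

Convert to gains: g_ice = 0.561/2.89 = 0.1941; g_alb = 0.559/2.89 = 0.1934; g_cld = 1.01/2.89 = 0.3495.
Total gain g = 0.737.

0.737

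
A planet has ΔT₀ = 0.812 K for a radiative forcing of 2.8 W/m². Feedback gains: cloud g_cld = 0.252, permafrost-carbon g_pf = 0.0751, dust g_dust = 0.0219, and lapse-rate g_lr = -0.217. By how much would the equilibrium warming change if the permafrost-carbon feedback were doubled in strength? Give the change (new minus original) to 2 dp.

0.09 K

Original: g = 0.132, ΔT = 0.812/(1−0.132) = 0.9355 K.
With doubled permafrost-carbon: g' = 0.2071, ΔT' = 0.812/(1−0.2071) = 1.0241 K.
Change = 1.0241 − 0.9355 = 0.09 K.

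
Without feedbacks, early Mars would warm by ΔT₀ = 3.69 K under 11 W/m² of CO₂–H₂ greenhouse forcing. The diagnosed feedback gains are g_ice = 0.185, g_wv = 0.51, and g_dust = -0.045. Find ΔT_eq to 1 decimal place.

Total gain g = 0.185 + 0.51 − 0.045 = 0.65.
Amplification A = 1/(1 − 0.65) = 2.857.
ΔT = 3.69 × 2.857 = 10.5 K.

10.5 K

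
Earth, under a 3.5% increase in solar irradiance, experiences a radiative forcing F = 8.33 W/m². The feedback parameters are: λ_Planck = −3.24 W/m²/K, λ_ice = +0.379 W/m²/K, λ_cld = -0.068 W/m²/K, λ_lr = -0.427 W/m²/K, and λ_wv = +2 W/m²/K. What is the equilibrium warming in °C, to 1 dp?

6.1 °C

Net feedback parameter λ = (−3.24) + (+0.379) + (-0.068) + (-0.427) + (+2) = -1.356 W/m²/K.
ΔT = −F/λ = −8.33/(-1.356) = 6.1 °C.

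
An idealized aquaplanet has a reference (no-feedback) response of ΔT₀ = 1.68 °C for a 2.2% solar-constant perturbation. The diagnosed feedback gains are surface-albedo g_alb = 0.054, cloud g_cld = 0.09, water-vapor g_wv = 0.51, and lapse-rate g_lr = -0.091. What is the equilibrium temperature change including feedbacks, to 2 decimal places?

Total gain g = 0.054 + 0.09 + 0.51 − 0.091 = 0.563.
Amplification A = 1/(1 − 0.563) = 2.288.
ΔT = 1.68 × 2.288 = 3.84 °C.

3.84 °C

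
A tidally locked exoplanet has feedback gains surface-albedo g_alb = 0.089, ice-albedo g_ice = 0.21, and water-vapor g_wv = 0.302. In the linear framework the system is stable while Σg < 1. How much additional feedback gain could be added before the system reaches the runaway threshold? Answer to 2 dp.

0.40

Current total gain = 0.089 + 0.21 + 0.302 = 0.601.
Margin to runaway = 1 − 0.601 = 0.40.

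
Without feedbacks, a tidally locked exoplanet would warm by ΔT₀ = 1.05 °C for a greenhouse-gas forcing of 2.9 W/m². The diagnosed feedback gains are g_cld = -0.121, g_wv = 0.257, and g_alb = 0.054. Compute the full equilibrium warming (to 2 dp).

1.30 °C

Total gain g = -0.121 + 0.257 + 0.054 = 0.19.
Amplification A = 1/(1 − 0.19) = 1.235.
ΔT = 1.05 × 1.235 = 1.30 °C.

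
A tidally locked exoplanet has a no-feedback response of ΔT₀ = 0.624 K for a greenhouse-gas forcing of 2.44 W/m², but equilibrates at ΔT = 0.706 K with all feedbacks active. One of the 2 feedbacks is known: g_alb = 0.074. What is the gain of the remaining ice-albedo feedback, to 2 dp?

0.04

Amplification A = ΔT/ΔT₀ = 0.706/0.624 = 1.131.
Total gain g = 1 − 1/A = 1 − 1/1.131 = 0.1158.
The known gain is 0.074.
g_ice = 0.1158 − 0.074 = 0.04.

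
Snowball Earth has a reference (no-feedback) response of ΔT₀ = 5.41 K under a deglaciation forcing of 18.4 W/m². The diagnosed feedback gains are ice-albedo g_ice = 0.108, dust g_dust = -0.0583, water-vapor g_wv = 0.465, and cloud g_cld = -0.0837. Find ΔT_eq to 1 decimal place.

9.5 K

Total gain g = 0.108 − 0.0583 + 0.465 − 0.0837 = 0.431.
Amplification A = 1/(1 − 0.431) = 1.757.
ΔT = 5.41 × 1.757 = 9.5 K.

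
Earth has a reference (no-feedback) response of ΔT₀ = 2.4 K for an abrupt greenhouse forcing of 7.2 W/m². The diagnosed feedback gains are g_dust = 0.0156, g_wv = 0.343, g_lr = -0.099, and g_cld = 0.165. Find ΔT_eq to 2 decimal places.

Total gain g = 0.0156 + 0.343 − 0.099 + 0.165 = 0.4246.
Amplification A = 1/(1 − 0.4246) = 1.738.
ΔT = 2.4 × 1.738 = 4.17 K.

4.17 K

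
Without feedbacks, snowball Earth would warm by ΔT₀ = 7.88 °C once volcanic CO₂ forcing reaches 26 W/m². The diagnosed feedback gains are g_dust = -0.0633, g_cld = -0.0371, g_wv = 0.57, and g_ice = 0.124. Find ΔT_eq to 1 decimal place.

19.4 °C

Total gain g = -0.0633 − 0.0371 + 0.57 + 0.124 = 0.5936.
Amplification A = 1/(1 − 0.5936) = 2.461.
ΔT = 7.88 × 2.461 = 19.4 °C.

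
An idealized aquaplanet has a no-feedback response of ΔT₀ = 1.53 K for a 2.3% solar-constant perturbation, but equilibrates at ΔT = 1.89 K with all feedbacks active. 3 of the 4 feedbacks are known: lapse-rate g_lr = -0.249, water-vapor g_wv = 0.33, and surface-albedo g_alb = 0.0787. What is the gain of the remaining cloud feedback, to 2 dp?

0.03

Amplification A = ΔT/ΔT₀ = 1.89/1.53 = 1.235.
Total gain g = 1 − 1/A = 1 − 1/1.235 = 0.1903.
Known gains sum to -0.249 + 0.33 + 0.0787 = 0.1597.
g_cld = 0.1903 − 0.1597 = 0.03.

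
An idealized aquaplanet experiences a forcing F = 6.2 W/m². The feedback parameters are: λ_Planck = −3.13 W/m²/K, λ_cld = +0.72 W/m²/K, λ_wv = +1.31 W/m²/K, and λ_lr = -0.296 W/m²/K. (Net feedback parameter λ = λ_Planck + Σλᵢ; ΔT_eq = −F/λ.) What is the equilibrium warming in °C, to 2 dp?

Net feedback parameter λ = (−3.13) + (+0.72) + (+1.31) + (-0.296) = -1.396 W/m²/K.
ΔT = −F/λ = −6.2/(-1.396) = 4.44 °C.

4.44 °C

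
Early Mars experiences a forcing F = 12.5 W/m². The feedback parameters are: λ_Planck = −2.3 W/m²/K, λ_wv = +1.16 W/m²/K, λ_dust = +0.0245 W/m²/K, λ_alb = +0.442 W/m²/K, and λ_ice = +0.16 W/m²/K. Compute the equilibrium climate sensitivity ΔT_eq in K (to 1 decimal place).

Net feedback parameter λ = (−2.3) + (+1.16) + (+0.0245) + (+0.442) + (+0.16) = -0.5135 W/m²/K.
ΔT = −F/λ = −12.5/(-0.5135) = 24.3 K.

24.3 K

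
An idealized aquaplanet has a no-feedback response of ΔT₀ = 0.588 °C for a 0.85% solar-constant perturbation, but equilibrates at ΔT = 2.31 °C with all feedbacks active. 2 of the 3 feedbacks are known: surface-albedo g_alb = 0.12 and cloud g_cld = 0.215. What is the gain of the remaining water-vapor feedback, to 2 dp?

Amplification A = ΔT/ΔT₀ = 2.31/0.588 = 3.929.
Total gain g = 1 − 1/A = 1 − 1/3.929 = 0.7455.
Known gains sum to 0.12 + 0.215 = 0.335.
g_wv = 0.7455 − 0.335 = 0.41.

0.41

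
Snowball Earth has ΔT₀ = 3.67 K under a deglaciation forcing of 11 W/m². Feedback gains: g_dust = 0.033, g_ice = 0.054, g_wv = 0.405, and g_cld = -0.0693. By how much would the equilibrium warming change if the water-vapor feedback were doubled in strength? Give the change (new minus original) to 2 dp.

14.94 K

Original: g = 0.4227, ΔT = 3.67/(1−0.4227) = 6.3572 K.
With doubled water-vapor: g' = 0.8277, ΔT' = 3.67/(1−0.8277) = 21.3001 K.
Change = 21.3001 − 6.3572 = 14.94 K.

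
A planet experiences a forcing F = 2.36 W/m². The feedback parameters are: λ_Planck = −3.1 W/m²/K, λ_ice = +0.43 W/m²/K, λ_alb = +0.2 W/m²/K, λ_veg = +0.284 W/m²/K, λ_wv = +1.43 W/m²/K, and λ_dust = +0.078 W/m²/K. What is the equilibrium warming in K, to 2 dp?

Net feedback parameter λ = (−3.1) + (+0.43) + (+0.2) + (+0.284) + (+1.43) + (+0.078) = -0.678 W/m²/K.
ΔT = −F/λ = −2.36/(-0.678) = 3.48 K.

3.48 K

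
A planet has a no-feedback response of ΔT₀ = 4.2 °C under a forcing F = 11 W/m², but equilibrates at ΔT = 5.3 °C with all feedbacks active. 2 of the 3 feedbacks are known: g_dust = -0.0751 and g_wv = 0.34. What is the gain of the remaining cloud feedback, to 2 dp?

Amplification A = ΔT/ΔT₀ = 5.3/4.2 = 1.262.
Total gain g = 1 − 1/A = 1 − 1/1.262 = 0.2076.
Known gains sum to -0.0751 + 0.34 = 0.2649.
g_cld = 0.2076 − 0.2649 = -0.06.

-0.06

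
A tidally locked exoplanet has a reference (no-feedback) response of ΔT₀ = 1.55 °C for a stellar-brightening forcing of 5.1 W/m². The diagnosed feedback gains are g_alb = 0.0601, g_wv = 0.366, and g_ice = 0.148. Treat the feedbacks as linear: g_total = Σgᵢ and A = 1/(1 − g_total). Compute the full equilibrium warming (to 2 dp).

3.64 °C

Total gain g = 0.0601 + 0.366 + 0.148 = 0.5741.
Amplification A = 1/(1 − 0.5741) = 2.348.
ΔT = 1.55 × 2.348 = 3.64 °C.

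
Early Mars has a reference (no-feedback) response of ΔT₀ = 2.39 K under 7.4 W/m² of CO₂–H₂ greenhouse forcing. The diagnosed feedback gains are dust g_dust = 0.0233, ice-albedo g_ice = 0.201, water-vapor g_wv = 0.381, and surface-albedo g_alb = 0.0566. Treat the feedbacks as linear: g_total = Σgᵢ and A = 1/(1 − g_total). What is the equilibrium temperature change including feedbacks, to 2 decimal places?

7.07 K

Total gain g = 0.0233 + 0.201 + 0.381 + 0.0566 = 0.6619.
Amplification A = 1/(1 − 0.6619) = 2.958.
ΔT = 2.39 × 2.958 = 7.07 K.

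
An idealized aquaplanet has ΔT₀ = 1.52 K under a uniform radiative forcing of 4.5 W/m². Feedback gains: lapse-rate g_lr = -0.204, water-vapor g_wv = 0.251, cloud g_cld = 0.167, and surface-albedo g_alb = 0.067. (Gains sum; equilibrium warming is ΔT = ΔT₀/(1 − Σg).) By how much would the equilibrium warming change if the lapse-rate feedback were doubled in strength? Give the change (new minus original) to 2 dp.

-0.47 K

Original: g = 0.281, ΔT = 1.52/(1−0.281) = 2.1140 K.
With doubled lapse-rate: g' = 0.077, ΔT' = 1.52/(1−0.077) = 1.6468 K.
Change = 1.6468 − 2.1140 = -0.47 K.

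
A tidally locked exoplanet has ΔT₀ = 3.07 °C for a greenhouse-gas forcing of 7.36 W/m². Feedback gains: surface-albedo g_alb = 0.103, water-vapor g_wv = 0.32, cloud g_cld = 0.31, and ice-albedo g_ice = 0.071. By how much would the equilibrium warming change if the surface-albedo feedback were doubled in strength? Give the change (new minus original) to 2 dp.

17.35 °C

Original: g = 0.804, ΔT = 3.07/(1−0.804) = 15.6633 °C.
With doubled surface-albedo: g' = 0.907, ΔT' = 3.07/(1−0.907) = 33.0108 °C.
Change = 33.0108 − 15.6633 = 17.35 °C.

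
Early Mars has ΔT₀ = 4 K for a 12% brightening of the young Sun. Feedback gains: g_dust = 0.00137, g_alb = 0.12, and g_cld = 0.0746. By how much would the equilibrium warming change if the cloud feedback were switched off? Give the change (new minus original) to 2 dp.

Original: g = 0.19597, ΔT = 4/(1−0.19597) = 4.9749 K.
Without cloud: g' = 0.12137, ΔT' = 4/(1−0.12137) = 4.5525 K.
Change = 4.5525 − 4.9749 = -0.42 K.

-0.42 K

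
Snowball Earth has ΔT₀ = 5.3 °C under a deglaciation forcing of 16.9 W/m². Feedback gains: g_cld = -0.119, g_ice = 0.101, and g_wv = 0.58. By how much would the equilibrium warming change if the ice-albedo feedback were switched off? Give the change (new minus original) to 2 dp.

Original: g = 0.562, ΔT = 5.3/(1−0.562) = 12.1005 °C.
Without ice-albedo: g' = 0.461, ΔT' = 5.3/(1−0.461) = 9.8330 °C.
Change = 9.8330 − 12.1005 = -2.27 °C.

-2.27 °C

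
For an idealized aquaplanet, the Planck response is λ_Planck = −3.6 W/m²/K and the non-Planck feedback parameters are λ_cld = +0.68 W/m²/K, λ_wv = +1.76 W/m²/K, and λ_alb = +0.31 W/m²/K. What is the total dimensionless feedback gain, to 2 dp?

0.76

Convert to gains: g_cld = 0.68/3.6 = 0.1889; g_wv = 1.76/3.6 = 0.4889; g_alb = 0.31/3.6 = 0.08611.
Total gain g = 0.76391.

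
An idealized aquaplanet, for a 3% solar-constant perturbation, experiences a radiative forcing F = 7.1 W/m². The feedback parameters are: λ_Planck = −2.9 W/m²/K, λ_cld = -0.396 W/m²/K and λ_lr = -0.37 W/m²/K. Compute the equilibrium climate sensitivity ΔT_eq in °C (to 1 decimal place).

1.9 °C

Net feedback parameter λ = (−2.9) + (-0.396) + (-0.37) = -3.666 W/m²/K.
ΔT = −F/λ = −7.1/(-3.666) = 1.9 °C.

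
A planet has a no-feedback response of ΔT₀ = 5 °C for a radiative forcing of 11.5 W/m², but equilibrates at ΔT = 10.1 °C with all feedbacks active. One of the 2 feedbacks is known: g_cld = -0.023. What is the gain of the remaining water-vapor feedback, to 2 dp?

0.53

Amplification A = ΔT/ΔT₀ = 10.1/5 = 2.02.
Total gain g = 1 − 1/A = 1 − 1/2.02 = 0.505.
The known gain is -0.023.
g_wv = 0.505 + 0.023 = 0.53.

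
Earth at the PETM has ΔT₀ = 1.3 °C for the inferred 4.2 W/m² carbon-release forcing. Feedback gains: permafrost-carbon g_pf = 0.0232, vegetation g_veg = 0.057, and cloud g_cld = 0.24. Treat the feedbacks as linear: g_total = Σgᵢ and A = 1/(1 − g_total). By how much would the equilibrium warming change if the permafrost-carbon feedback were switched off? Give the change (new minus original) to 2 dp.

Original: g = 0.3202, ΔT = 1.3/(1−0.3202) = 1.9123 °C.
Without permafrost-carbon: g' = 0.297, ΔT' = 1.3/(1−0.297) = 1.8492 °C.
Change = 1.8492 − 1.9123 = -0.06 °C.

-0.06 °C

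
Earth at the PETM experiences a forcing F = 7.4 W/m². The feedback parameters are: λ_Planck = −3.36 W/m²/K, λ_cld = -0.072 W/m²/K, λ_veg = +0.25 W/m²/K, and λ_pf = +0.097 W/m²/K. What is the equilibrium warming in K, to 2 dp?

Net feedback parameter λ = (−3.36) + (-0.072) + (+0.25) + (+0.097) = -3.085 W/m²/K.
ΔT = −F/λ = −7.4/(-3.085) = 2.40 K.

2.40 K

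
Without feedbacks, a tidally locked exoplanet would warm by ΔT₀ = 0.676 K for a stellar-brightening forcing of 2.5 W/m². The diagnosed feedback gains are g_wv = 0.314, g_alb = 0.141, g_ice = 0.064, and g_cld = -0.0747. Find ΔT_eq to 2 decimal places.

1.22 K

Total gain g = 0.314 + 0.141 + 0.064 − 0.0747 = 0.4443.
Amplification A = 1/(1 − 0.4443) = 1.8.
ΔT = 0.676 × 1.8 = 1.22 K.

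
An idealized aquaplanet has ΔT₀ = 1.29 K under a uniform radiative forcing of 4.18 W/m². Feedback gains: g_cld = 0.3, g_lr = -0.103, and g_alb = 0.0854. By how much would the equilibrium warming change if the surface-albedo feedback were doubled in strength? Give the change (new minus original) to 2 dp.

0.24 K

Original: g = 0.2824, ΔT = 1.29/(1−0.2824) = 1.7977 K.
With doubled surface-albedo: g' = 0.3678, ΔT' = 1.29/(1−0.3678) = 2.0405 K.
Change = 2.0405 − 1.7977 = 0.24 K.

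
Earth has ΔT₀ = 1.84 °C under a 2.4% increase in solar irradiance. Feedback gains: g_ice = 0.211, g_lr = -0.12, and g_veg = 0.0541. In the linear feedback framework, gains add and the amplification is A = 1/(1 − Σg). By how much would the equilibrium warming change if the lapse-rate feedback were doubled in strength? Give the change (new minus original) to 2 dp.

-0.26 °C

Original: g = 0.1451, ΔT = 1.84/(1−0.1451) = 2.1523 °C.
With doubled lapse-rate: g' = 0.0251, ΔT' = 1.84/(1−0.0251) = 1.8874 °C.
Change = 1.8874 − 2.1523 = -0.26 °C.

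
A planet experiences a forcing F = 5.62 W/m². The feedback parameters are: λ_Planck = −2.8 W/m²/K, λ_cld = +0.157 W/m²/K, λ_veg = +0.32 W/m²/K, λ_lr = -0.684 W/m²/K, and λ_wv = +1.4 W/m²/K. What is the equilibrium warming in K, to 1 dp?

3.5 K

Net feedback parameter λ = (−2.8) + (+0.157) + (+0.32) + (-0.684) + (+1.4) = -1.607 W/m²/K.
ΔT = −F/λ = −5.62/(-1.607) = 3.5 K.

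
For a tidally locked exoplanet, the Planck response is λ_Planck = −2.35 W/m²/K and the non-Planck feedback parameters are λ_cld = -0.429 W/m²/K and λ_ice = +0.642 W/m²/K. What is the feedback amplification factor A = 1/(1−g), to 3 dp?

Convert to gains: g_cld = -0.429/2.35 = -0.1826; g_ice = 0.642/2.35 = 0.2732.
Total gain g = 0.0906.
A = 1/(1 − 0.0906) = 1.100.

1.100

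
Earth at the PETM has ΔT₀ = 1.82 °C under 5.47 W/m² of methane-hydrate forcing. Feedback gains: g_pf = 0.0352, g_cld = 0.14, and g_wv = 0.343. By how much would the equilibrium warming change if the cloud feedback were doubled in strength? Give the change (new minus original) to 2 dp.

1.55 °C

Original: g = 0.5182, ΔT = 1.82/(1−0.5182) = 3.7775 °C.
With doubled cloud: g' = 0.6582, ΔT' = 1.82/(1−0.6582) = 5.3248 °C.
Change = 5.3248 − 3.7775 = 1.55 °C.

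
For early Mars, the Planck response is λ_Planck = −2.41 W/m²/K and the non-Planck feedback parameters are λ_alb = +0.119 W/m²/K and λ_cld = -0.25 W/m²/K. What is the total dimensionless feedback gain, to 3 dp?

-0.054

Convert to gains: g_alb = 0.119/2.41 = 0.04938; g_cld = -0.25/2.41 = -0.1037.
Total gain g = -0.05432.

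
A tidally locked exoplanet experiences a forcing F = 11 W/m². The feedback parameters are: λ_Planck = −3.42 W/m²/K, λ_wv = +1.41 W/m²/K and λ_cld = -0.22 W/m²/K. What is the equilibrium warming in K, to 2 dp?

4.93 K

Net feedback parameter λ = (−3.42) + (+1.41) + (-0.22) = -2.23 W/m²/K.
ΔT = −F/λ = −11/(-2.23) = 4.93 K.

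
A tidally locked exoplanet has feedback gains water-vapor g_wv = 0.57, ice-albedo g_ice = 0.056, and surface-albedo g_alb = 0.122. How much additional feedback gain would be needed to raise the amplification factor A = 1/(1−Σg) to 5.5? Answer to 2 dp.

Current total gain = 0.748.
Target gain for A = 5.5: g* = 1 − 1/5.5 = 0.8182.
Additional gain needed = 0.8182 − 0.748 = 0.07.

0.07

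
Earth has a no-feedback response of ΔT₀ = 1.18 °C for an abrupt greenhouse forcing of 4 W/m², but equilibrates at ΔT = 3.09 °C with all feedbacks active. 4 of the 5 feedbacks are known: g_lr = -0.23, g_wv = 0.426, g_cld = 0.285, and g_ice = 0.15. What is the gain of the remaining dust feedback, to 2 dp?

Amplification A = ΔT/ΔT₀ = 3.09/1.18 = 2.619.
Total gain g = 1 − 1/A = 1 − 1/2.619 = 0.6182.
Known gains sum to -0.23 + 0.426 + 0.285 + 0.15 = 0.631.
g_dust = 0.6182 − 0.631 = -0.01.

-0.01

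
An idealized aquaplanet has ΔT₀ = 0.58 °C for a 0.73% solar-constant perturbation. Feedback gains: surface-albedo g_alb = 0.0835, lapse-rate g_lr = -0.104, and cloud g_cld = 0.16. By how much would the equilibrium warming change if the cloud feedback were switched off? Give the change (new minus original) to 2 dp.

-0.11 °C

Original: g = 0.1395, ΔT = 0.58/(1−0.1395) = 0.6740 °C.
Without cloud: g' = -0.0205, ΔT' = 0.58/(1+0.0205) = 0.5683 °C.
Change = 0.5683 − 0.6740 = -0.11 °C.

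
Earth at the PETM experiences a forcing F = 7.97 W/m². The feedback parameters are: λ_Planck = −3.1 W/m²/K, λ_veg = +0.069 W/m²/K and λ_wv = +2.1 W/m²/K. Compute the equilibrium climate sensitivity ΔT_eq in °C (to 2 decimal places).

Net feedback parameter λ = (−3.1) + (+0.069) + (+2.1) = -0.931 W/m²/K.
ΔT = −F/λ = −7.97/(-0.931) = 8.56 °C.

8.56 °C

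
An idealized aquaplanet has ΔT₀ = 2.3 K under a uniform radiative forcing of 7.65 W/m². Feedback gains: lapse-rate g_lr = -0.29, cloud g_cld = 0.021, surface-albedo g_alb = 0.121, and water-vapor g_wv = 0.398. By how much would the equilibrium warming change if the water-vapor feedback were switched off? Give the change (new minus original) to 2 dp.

-1.06 K

Original: g = 0.25, ΔT = 2.3/(1−0.25) = 3.0667 K.
Without water-vapor: g' = -0.148, ΔT' = 2.3/(1+0.148) = 2.0035 K.
Change = 2.0035 − 3.0667 = -1.06 K.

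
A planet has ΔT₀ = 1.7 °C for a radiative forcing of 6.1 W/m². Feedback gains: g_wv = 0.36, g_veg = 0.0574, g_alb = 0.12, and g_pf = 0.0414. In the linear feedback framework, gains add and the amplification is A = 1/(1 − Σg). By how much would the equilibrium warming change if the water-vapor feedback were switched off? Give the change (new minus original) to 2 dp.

Original: g = 0.5788, ΔT = 1.7/(1−0.5788) = 4.0361 °C.
Without water-vapor: g' = 0.2188, ΔT' = 1.7/(1−0.2188) = 2.1761 °C.
Change = 2.1761 − 4.0361 = -1.86 °C.

-1.86 °C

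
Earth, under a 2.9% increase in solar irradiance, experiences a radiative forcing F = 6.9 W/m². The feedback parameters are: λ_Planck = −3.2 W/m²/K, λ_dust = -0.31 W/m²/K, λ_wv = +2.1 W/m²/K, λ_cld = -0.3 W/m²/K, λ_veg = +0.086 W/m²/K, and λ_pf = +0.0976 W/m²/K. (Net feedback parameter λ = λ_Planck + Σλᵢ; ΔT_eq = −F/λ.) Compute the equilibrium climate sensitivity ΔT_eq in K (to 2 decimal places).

4.52 K

Net feedback parameter λ = (−3.2) + (-0.31) + (+2.1) + (-0.3) + (+0.086) + (+0.0976) = -1.5264 W/m²/K.
ΔT = −F/λ = −6.9/(-1.5264) = 4.52 K.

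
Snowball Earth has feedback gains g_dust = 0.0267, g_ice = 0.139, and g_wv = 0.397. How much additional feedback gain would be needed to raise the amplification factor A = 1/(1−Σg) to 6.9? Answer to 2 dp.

Current total gain = 0.5627.
Target gain for A = 6.9: g* = 1 − 1/6.9 = 0.8551.
Additional gain needed = 0.8551 − 0.5627 = 0.29.

0.29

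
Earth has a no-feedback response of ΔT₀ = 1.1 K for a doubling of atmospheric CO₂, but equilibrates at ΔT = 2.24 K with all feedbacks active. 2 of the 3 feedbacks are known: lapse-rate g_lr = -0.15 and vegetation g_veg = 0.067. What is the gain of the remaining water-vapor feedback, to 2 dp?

0.59

Amplification A = ΔT/ΔT₀ = 2.24/1.1 = 2.036.
Total gain g = 1 − 1/A = 1 − 1/2.036 = 0.5088.
Known gains sum to -0.15 + 0.067 = -0.083.
g_wv = 0.5088 + 0.083 = 0.59.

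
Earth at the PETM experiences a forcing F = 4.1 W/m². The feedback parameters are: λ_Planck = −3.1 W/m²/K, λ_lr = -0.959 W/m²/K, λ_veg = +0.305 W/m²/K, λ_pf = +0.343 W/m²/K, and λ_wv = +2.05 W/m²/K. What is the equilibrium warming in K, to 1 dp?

Net feedback parameter λ = (−3.1) + (-0.959) + (+0.305) + (+0.343) + (+2.05) = -1.361 W/m²/K.
ΔT = −F/λ = −4.1/(-1.361) = 3.0 K.

3.0 K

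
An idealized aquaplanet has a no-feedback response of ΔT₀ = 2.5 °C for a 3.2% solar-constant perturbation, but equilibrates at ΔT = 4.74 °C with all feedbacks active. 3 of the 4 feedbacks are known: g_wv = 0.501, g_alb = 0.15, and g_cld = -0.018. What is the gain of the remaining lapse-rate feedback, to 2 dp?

-0.16

Amplification A = ΔT/ΔT₀ = 4.74/2.5 = 1.896.
Total gain g = 1 − 1/A = 1 − 1/1.896 = 0.4726.
Known gains sum to 0.501 + 0.15 − 0.018 = 0.633.
g_lr = 0.4726 − 0.633 = -0.16.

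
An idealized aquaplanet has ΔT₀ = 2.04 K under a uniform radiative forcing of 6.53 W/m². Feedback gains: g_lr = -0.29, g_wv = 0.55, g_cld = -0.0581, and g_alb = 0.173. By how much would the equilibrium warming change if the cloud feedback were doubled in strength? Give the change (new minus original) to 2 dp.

Original: g = 0.3749, ΔT = 2.04/(1−0.3749) = 3.2635 K.
With doubled cloud: g' = 0.3168, ΔT' = 2.04/(1−0.3168) = 2.9859 K.
Change = 2.9859 − 3.2635 = -0.28 K.

-0.28 K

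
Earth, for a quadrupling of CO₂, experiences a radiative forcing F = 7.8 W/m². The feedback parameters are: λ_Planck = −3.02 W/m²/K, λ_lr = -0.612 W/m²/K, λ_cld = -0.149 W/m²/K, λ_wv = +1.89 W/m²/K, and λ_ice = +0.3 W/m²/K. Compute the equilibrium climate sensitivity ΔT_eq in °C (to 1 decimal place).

4.9 °C

Net feedback parameter λ = (−3.02) + (-0.612) + (-0.149) + (+1.89) + (+0.3) = -1.591 W/m²/K.
ΔT = −F/λ = −7.8/(-1.591) = 4.9 °C.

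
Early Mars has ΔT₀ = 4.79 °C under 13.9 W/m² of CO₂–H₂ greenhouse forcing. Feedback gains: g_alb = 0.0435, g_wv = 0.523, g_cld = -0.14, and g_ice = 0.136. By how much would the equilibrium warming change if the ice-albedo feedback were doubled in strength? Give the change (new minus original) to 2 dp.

4.94 °C

Original: g = 0.5625, ΔT = 4.79/(1−0.5625) = 10.9486 °C.
With doubled ice-albedo: g' = 0.6985, ΔT' = 4.79/(1−0.6985) = 15.8872 °C.
Change = 15.8872 − 10.9486 = 4.94 °C.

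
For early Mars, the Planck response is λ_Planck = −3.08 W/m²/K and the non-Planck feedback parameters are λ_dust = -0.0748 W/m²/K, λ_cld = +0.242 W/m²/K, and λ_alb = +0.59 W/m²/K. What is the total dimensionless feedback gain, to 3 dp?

0.246

Convert to gains: g_dust = -0.0748/3.08 = -0.02429; g_cld = 0.242/3.08 = 0.07857; g_alb = 0.59/3.08 = 0.1916.
Total gain g = 0.24588.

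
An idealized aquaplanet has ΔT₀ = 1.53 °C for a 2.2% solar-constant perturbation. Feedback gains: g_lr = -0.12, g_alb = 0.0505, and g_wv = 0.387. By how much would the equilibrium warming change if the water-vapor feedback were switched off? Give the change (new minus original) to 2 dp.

-0.81 °C

Original: g = 0.3175, ΔT = 1.53/(1−0.3175) = 2.2418 °C.
Without water-vapor: g' = -0.0695, ΔT' = 1.53/(1+0.0695) = 1.4306 °C.
Change = 1.4306 − 2.2418 = -0.81 °C.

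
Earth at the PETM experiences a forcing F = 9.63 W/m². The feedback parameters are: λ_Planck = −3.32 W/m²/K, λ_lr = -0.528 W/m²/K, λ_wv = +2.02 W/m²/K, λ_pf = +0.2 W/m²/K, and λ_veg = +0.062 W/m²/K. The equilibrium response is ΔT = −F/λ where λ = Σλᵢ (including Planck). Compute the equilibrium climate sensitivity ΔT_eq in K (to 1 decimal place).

Net feedback parameter λ = (−3.32) + (-0.528) + (+2.02) + (+0.2) + (+0.062) = -1.566 W/m²/K.
ΔT = −F/λ = −9.63/(-1.566) = 6.1 K.

6.1 K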